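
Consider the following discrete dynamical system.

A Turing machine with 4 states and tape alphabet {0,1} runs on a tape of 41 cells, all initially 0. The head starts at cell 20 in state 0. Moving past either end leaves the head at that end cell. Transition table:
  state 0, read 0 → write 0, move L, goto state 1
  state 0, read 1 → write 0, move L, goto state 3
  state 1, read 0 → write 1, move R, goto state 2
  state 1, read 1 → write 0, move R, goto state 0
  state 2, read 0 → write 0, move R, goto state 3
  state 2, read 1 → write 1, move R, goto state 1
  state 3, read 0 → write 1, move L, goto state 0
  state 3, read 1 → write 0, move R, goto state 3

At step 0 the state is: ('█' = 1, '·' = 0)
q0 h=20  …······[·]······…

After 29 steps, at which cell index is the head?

25

gen 0: q0 h=20  …······[·]······…
gen 1: q1 h=19  …······[·]······…
gen 2: q2 h=20  …·····█[·]······…
gen 3: q3 h=21  …····█·[·]······…
gen 4: q0 h=20  …·····█[·]█·····…
gen 5: q1 h=19  …······[█]·█····…
gen 6: q0 h=20  …······[·]█·····…
gen 7: q1 h=19  …······[·]·█····…
gen 8: q2 h=20  …·····█[·]█·····…
gen 9: q3 h=21  …····█·[█]······…
gen 10: q3 h=22  …···█··[·]······…
gen 11: q0 h=21  …····█·[·]█·····…
gen 12: q1 h=20  …·····█[·]·█····…
gen 13: q2 h=21  …····██[·]█·····…
gen 14: q3 h=22  …···██·[█]······…
gen 15: q3 h=23  …··██··[·]······…
gen 16: q0 h=22  …···██·[·]█·····…
gen 17: q1 h=21  …····██[·]·█····…
gen 18: q2 h=22  …···███[·]█·····…
gen 19: q3 h=23  …··███·[█]······…
gen 20: q3 h=24  …·███··[·]······…
gen 21: q0 h=23  …··███·[·]█·····…
gen 22: q1 h=22  …···███[·]·█····…
gen 23: q2 h=23  …··████[·]█·····…
gen 24: q3 h=24  …·████·[█]······…
gen 25: q3 h=25  …████··[·]······…
gen 26: q0 h=24  …·████·[·]█·····…
gen 27: q1 h=23  …··████[·]·█····…
gen 28: q2 h=24  …·█████[·]█·····…
gen 29: q3 h=25  …█████·[█]······…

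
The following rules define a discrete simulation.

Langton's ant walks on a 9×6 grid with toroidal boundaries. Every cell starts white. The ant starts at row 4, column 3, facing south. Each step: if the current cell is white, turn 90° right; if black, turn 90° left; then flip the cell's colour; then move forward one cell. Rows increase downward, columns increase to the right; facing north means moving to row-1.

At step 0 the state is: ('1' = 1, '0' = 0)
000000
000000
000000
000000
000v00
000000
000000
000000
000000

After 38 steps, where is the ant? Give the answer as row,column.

gen 0: 000000
000000
000000
000000
000v00
000000
000000
000000
000000
gen 1: 000000
000000
000000
000000
00<100
000000
000000
000000
000000
gen 2: 000000
000000
000000
00^000
001100
000000
000000
000000
000000
gen 3: 000000
000000
000000
001>00
001100
000000
000000
000000
000000
gen 4: 000000
000000
000000
001100
001v00
000000
000000
000000
000000
gen 5: 000000
000000
000000
001100
0010>0
000000
000000
000000
000000
gen 6: 000000
000000
000000
001100
001010
0000v0
000000
000000
000000
gen 7: 000000
000000
000000
001100
001010
000<10
000000
000000
000000
gen 8: 000000
000000
000000
001100
001^10
000110
000000
000000
000000
gen 9: 000000
000000
000000
001100
0011>0
000110
000000
000000
000000
gen 10: 000000
000000
000000
0011^0
001100
000110
000000
000000
000000
gen 11: 000000
000000
000000
00111>
001100
000110
000000
000000
000000
gen 12: 000000
000000
000000
001111
00110v
000110
000000
000000
000000
gen 13: 000000
000000
000000
001111
0011<1
000110
000000
000000
000000
gen 14: 000000
000000
000000
0011^1
001111
000110
000000
000000
000000
gen 15: 000000
000000
000000
001<01
001111
000110
000000
000000
000000
gen 16: 000000
000000
000000
001001
001v11
000110
000000
000000
000000
gen 17: 000000
000000
000000
001001
0010>1
000110
000000
000000
000000
gen 18: 000000
000000
000000
0010^1
001001
000110
000000
000000
000000
gen 19: 000000
000000
000000
00101>
001001
000110
000000
000000
000000
gen 20: 000000
000000
00000^
001010
001001
000110
000000
000000
000000
gen 21: 000000
000000
>00001
001010
001001
000110
000000
000000
000000
gen 22: 000000
000000
100001
v01010
001001
000110
000000
000000
000000
gen 23: 000000
000000
100001
10101<
001001
000110
000000
000000
000000
gen 24: 000000
000000
10000^
101011
001001
000110
000000
000000
000000
gen 25: 000000
000000
1000<0
101011
001001
000110
000000
000000
000000
gen 26: 000000
0000^0
100010
101011
001001
000110
000000
000000
000000
gen 27: 000000
00001>
100010
101011
001001
000110
000000
000000
000000
gen 28: 000000
000011
10001v
101011
001001
000110
000000
000000
000000
gen 29: 000000
000011
1000<1
101011
001001
000110
000000
000000
000000
gen 30: 000000
000011
100001
1010v1
001001
000110
000000
000000
000000
gen 31: 000000
000011
100001
10100>
001001
000110
000000
000000
000000
gen 32: 000000
000011
10000^
101000
001001
000110
000000
000000
000000
gen 33: 000000
000011
1000<0
101000
001001
000110
000000
000000
000000
gen 34: 000000
0000^1
100010
101000
001001
000110
000000
000000
000000
gen 35: 000000
000<01
100010
101000
001001
000110
000000
000000
000000
gen 36: 000^00
000101
100010
101000
001001
000110
000000
000000
000000
gen 37: 0001>0
000101
100010
101000
001001
000110
000000
000000
000000
gen 38: 000110
0001v1
100010
101000
001001
000110
000000
000000
000000

1,4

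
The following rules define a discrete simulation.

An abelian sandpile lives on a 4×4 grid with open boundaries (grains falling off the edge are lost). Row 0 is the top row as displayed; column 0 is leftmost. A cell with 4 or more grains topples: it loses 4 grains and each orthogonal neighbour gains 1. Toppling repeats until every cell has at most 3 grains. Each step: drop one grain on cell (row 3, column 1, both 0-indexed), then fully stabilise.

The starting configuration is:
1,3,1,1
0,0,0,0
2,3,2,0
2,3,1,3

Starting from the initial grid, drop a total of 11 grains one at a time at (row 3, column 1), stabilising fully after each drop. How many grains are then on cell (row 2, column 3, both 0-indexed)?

t=0: 1,3,1,1
0,0,0,0
2,3,2,0
2,3,1,3
t=1: 1,3,1,1
0,1,0,0
3,0,3,0
3,1,2,3
t=2: 1,3,1,1
0,1,0,0
3,0,3,0
3,2,2,3
t=3: 1,3,1,1
0,1,0,0
3,0,3,0
3,3,2,3
t=4: 1,3,1,1
1,1,0,0
0,2,3,0
1,1,3,3
t=5: 1,3,1,1
1,1,0,0
0,2,3,0
1,2,3,3
t=6: 1,3,1,1
1,1,0,0
0,2,3,0
1,3,3,3
t=7: 1,3,1,1
1,2,1,0
1,0,1,2
2,2,2,0
t=8: 1,3,1,1
1,2,1,0
1,0,1,2
2,3,2,0
t=9: 1,3,1,1
1,2,1,0
1,1,1,2
3,0,3,0
t=10: 1,3,1,1
1,2,1,0
1,1,1,2
3,1,3,0
t=11: 1,3,1,1
1,2,1,0
1,1,1,2
3,2,3,0

2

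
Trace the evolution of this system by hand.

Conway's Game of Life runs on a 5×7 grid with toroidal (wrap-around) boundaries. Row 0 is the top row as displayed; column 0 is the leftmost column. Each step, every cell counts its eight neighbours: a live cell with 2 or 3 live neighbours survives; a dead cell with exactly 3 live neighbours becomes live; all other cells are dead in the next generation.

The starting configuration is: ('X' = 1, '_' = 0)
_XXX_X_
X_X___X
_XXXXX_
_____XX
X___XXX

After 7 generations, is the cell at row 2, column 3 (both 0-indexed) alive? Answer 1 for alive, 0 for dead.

0

gen 0: _XXX_X_
X_X___X
_XXXXX_
_____XX
X___XXX
gen 1: __XX___
X_____X
_XXXX__
_XX____
XXXX___
gen 2: ___X__X
X___X__
___X___
____X__
X______
gen 3: X_____X
___XX__
___XX__
_______
_______
gen 4: _______
___XXX_
___XX__
_______
_______
gen 5: ____X__
___X_X_
___X_X_
_______
_______
gen 6: ____X__
___X_X_
_______
_______
_______
gen 7: ____X__
____X__
_______
_______
_______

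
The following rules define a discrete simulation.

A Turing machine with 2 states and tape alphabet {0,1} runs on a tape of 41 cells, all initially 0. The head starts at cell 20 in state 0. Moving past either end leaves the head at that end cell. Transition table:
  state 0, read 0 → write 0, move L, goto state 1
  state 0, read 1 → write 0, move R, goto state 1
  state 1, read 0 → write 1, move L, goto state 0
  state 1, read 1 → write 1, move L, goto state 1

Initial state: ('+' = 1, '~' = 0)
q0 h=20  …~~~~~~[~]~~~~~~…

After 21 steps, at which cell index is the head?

gen 0: q0 h=20  …~~~~~~[~]~~~~~~…
gen 1: q1 h=19  …~~~~~~[~]~~~~~~…
gen 2: q0 h=18  …~~~~~~[~]+~~~~~…
gen 3: q1 h=17  …~~~~~~[~]~+~~~~…
gen 4: q0 h=16  …~~~~~~[~]+~+~~~…
gen 5: q1 h=15  …~~~~~~[~]~+~+~~…
gen 6: q0 h=14  …~~~~~~[~]+~+~+~…
gen 7: q1 h=13  …~~~~~~[~]~+~+~+…
gen 8: q0 h=12  …~~~~~~[~]+~+~+~…
gen 9: q1 h=11  …~~~~~~[~]~+~+~+…
gen 10: q0 h=10  …~~~~~~[~]+~+~+~…
gen 11: q1 h= 9  …~~~~~~[~]~+~+~+…
gen 12: q0 h= 8  …~~~~~~[~]+~+~+~…
gen 13: q1 h= 7  …~~~~~~[~]~+~+~+…
gen 14: q0 h= 6  |~~~~~~[~]+~+~+~…
gen 15: q1 h= 5  |~~~~~[~]~+~+~+…
gen 16: q0 h= 4  |~~~~[~]+~+~+~…
gen 17: q1 h= 3  |~~~[~]~+~+~+…
gen 18: q0 h= 2  |~~[~]+~+~+~…
gen 19: q1 h= 1  |~[~]~+~+~+…
gen 20: q0 h= 0  |[~]+~+~+~…
gen 21: q1 h= 0  |[~]+~+~+~…

0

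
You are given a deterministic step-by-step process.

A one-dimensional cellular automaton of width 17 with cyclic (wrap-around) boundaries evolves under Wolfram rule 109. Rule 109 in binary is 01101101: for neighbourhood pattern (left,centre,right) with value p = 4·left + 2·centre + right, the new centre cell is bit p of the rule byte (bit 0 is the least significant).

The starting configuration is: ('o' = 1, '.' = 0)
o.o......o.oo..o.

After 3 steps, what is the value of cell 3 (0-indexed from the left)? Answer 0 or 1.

0

[0] o.o......o.oo..o.
[1] ooo.oooo.oooo..oo
[2] ..ooo..ooo..o..o.
[3] o.o.o..o.o..o..o.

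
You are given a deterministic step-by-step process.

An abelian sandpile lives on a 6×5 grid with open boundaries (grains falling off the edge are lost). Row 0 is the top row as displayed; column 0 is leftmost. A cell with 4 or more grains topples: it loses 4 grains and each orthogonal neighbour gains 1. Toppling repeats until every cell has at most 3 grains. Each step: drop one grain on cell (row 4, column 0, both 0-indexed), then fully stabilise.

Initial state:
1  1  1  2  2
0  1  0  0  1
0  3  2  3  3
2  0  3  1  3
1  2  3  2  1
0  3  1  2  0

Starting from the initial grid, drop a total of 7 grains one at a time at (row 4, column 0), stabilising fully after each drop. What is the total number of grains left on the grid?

t=0: 1  1  1  2  2
0  1  0  0  1
0  3  2  3  3
2  0  3  1  3
1  2  3  2  1
0  3  1  2  0
t=1: 1  1  1  2  2
0  1  0  0  1
0  3  2  3  3
2  0  3  1  3
2  2  3  2  1
0  3  1  2  0
t=2: 1  1  1  2  2
0  1  0  0  1
0  3  2  3  3
2  0  3  1  3
3  2  3  2  1
0  3  1  2  0
t=3: 1  1  1  2  2
0  1  0  0  1
0  3  2  3  3
3  0  3  1  3
0  3  3  2  1
1  3  1  2  0
t=4: 1  1  1  2  2
0  1  0  0  1
0  3  2  3  3
3  0  3  1  3
1  3  3  2  1
1  3  1  2  0
t=5: 1  1  1  2  2
0  1  0  0  1
0  3  2  3  3
3  0  3  1  3
2  3  3  2  1
1  3  1  2  0
t=6: 1  1  1  2  2
0  1  0  0  1
0  3  2  3  3
3  0  3  1  3
3  3  3  2  1
1  3  1  2  0
t=7: 1  1  1  2  2
0  1  0  0  1
1  3  3  3  3
0  3  0  2  3
2  2  1  3  1
3  0  3  2  0

47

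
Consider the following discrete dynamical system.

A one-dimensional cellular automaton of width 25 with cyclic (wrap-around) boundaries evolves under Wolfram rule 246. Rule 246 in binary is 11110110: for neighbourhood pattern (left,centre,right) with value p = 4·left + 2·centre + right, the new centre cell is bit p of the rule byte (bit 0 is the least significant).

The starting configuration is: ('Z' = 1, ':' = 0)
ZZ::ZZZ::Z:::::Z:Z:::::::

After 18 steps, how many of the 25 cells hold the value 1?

21

t=0: ZZ::ZZZ::Z:::::Z:Z:::::::
t=1: :ZZZ:ZZZZZZ:::ZZZZZ:::::Z
t=2: Z:ZZZ:ZZZZZZ:Z:ZZZZZ:::ZZ
t=3: ZZ:ZZZ:ZZZZZZZZ:ZZZZZ:Z:Z
t=4: ZZZ:ZZZ:ZZZZZZZZ:ZZZZZZZ:
t=5: :ZZZ:ZZZ:ZZZZZZZZ:ZZZZZZZ
t=6: Z:ZZZ:ZZZ:ZZZZZZZZ:ZZZZZZ
t=7: ZZ:ZZZ:ZZZ:ZZZZZZZZ:ZZZZZ
t=8: ZZZ:ZZZ:ZZZ:ZZZZZZZZ:ZZZZ
t=9: ZZZZ:ZZZ:ZZZ:ZZZZZZZZ:ZZZ
t=10: ZZZZZ:ZZZ:ZZZ:ZZZZZZZZ:ZZ
t=11: ZZZZZZ:ZZZ:ZZZ:ZZZZZZZZ:Z
t=12: ZZZZZZZ:ZZZ:ZZZ:ZZZZZZZZ:
t=13: :ZZZZZZZ:ZZZ:ZZZ:ZZZZZZZZ
t=14: Z:ZZZZZZZ:ZZZ:ZZZ:ZZZZZZZ
t=15: ZZ:ZZZZZZZ:ZZZ:ZZZ:ZZZZZZ
t=16: ZZZ:ZZZZZZZ:ZZZ:ZZZ:ZZZZZ
t=17: ZZZZ:ZZZZZZZ:ZZZ:ZZZ:ZZZZ
t=18: ZZZZZ:ZZZZZZZ:ZZZ:ZZZ:ZZZ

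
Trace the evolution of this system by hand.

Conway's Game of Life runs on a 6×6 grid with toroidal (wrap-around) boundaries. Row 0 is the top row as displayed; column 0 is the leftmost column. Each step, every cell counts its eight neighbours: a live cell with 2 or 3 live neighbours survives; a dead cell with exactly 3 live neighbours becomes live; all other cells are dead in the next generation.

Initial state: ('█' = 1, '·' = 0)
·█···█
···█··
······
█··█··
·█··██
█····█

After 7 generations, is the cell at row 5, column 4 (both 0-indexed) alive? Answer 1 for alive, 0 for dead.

k=0  ·█···█
···█··
······
█··█··
·█··██
█····█
k=1  ····██
······
······
█···██
·█··█·
·█····
k=2  ······
······
·····█
█···██
·█··█·
█···██
k=3  ·····█
······
█···██
█···█·
·█·█··
█···██
k=4  █···██
█···█·
█···█·
██·██·
·█·█··
█···██
k=5  ·█·█··
██·██·
█···█·
██·██·
·█·█··
·█·█··
k=6  ·█·█··
██·██·
······
██·██·
·█·█··
██·██·
k=7  ······
██·██·
······
██·██·
······
██·██·

1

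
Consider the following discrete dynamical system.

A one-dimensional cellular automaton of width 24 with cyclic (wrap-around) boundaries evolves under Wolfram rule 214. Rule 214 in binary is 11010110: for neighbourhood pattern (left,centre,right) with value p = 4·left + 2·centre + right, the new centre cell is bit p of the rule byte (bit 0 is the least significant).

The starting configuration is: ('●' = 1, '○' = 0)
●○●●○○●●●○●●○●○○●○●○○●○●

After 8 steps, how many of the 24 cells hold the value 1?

17

k=0  ●○●●○○●●●○●●○●○○●○●○○●○●
k=1  ●○○●●●○●●○○●○●●●●○●●●●○○
k=2  ●●●○●●○○●●●●○○●●●○○●●●●●
k=3  ●●●○○●●●○●●●●●○●●●●○●●●●
k=4  ●●●●●○●●○○●●●●○○●●●○○●●●
k=5  ●●●●●○○●●●○●●●●●○●●●●○●●
k=6  ●●●●●●●○●●○○●●●●○○●●●○○●
k=7  ●●●●●●●○○●●●○●●●●●○●●●●○
k=8  ○●●●●●●●●○●●○○●●●●○○●●●○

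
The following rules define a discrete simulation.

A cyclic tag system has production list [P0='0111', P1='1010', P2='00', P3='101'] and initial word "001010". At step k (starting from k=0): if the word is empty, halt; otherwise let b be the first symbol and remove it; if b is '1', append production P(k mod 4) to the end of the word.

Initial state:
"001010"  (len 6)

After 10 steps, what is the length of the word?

0) "001010"  (len 6)
1) "01010"  (len 5)
2) "1010"  (len 4)
3) "01000"  (len 5)
4) "1000"  (len 4)
5) "0000111"  (len 7)
6) "000111"  (len 6)
7) "00111"  (len 5)
8) "0111"  (len 4)
9) "111"  (len 3)
10) "111010"  (len 6)

6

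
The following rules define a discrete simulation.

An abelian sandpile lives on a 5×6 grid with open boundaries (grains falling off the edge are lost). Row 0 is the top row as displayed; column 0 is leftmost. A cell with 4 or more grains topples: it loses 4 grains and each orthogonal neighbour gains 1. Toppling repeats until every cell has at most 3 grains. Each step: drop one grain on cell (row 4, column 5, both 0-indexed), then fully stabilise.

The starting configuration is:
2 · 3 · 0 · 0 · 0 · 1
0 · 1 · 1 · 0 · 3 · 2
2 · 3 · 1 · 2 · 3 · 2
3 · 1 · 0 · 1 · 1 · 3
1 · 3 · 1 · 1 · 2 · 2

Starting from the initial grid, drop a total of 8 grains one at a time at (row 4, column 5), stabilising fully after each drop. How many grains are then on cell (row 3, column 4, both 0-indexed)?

0) 2 · 3 · 0 · 0 · 0 · 1
0 · 1 · 1 · 0 · 3 · 2
2 · 3 · 1 · 2 · 3 · 2
3 · 1 · 0 · 1 · 1 · 3
1 · 3 · 1 · 1 · 2 · 2
1) 2 · 3 · 0 · 0 · 0 · 1
0 · 1 · 1 · 0 · 3 · 2
2 · 3 · 1 · 2 · 3 · 2
3 · 1 · 0 · 1 · 1 · 3
1 · 3 · 1 · 1 · 2 · 3
2) 2 · 3 · 0 · 0 · 0 · 1
0 · 1 · 1 · 0 · 3 · 2
2 · 3 · 1 · 2 · 3 · 3
3 · 1 · 0 · 1 · 2 · 0
1 · 3 · 1 · 1 · 3 · 1
3) 2 · 3 · 0 · 0 · 0 · 1
0 · 1 · 1 · 0 · 3 · 2
2 · 3 · 1 · 2 · 3 · 3
3 · 1 · 0 · 1 · 2 · 0
1 · 3 · 1 · 1 · 3 · 2
4) 2 · 3 · 0 · 0 · 0 · 1
0 · 1 · 1 · 0 · 3 · 2
2 · 3 · 1 · 2 · 3 · 3
3 · 1 · 0 · 1 · 2 · 0
1 · 3 · 1 · 1 · 3 · 3
5) 2 · 3 · 0 · 0 · 0 · 1
0 · 1 · 1 · 0 · 3 · 2
2 · 3 · 1 · 2 · 3 · 3
3 · 1 · 0 · 1 · 3 · 1
1 · 3 · 1 · 2 · 0 · 1
6) 2 · 3 · 0 · 0 · 0 · 1
0 · 1 · 1 · 0 · 3 · 2
2 · 3 · 1 · 2 · 3 · 3
3 · 1 · 0 · 1 · 3 · 1
1 · 3 · 1 · 2 · 0 · 2
7) 2 · 3 · 0 · 0 · 0 · 1
0 · 1 · 1 · 0 · 3 · 2
2 · 3 · 1 · 2 · 3 · 3
3 · 1 · 0 · 1 · 3 · 1
1 · 3 · 1 · 2 · 0 · 3
8) 2 · 3 · 0 · 0 · 0 · 1
0 · 1 · 1 · 0 · 3 · 2
2 · 3 · 1 · 2 · 3 · 3
3 · 1 · 0 · 1 · 3 · 2
1 · 3 · 1 · 2 · 1 · 0

3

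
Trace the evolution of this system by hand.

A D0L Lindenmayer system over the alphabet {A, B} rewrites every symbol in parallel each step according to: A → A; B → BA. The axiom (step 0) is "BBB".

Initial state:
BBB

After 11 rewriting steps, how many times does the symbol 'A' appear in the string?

33

k=0  BBB
k=1  BABABA
k=2  BAABAABAA
k=3  BAAABAAABAAA
k=4  BAAAABAAAABAAAA
k=5  BAAAAABAAAAABAAAAA
k=6  BAAAAAABAAAAAABAAAAAA
k=7  BAAAAAAABAAAAAAABAAAAAAA
k=8  BAAAAAAAABAAAAAAAABAAAAAAAA
k=9  BAAAAAAAAABAAAAAAAAABAAAAAAAAA
k=10  BAAAAAAAAAABAAAAAAAAAABAAAAAAAAAA
k=11  BAAAAAAAAAAABAAAAAAAAAAABAAAAAAAAAAA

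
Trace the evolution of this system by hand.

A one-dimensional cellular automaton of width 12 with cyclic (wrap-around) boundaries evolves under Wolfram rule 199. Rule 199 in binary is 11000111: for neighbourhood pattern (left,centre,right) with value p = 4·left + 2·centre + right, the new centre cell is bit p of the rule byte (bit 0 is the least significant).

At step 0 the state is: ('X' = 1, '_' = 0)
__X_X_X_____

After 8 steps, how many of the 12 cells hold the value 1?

0) __X_X_X_____
1) XXX_X_X_XXXX
2) XXX_X_X__XXX
3) XXX_X_X_X_XX
4) XXX_X_X_X__X
5) XXX_X_X_X_X_
6) _XX_X_X_X_X_
7) X_X_X_X_X_X_
8) X_X_X_X_X_X_

6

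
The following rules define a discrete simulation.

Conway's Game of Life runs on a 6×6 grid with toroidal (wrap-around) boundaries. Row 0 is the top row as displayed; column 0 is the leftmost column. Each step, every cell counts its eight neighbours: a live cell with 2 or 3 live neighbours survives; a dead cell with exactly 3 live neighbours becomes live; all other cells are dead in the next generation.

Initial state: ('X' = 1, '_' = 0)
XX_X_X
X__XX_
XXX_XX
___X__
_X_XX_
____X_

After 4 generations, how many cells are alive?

[0] XX_X_X
X__XX_
XXX_XX
___X__
_X_XX_
____X_
[1] XXXX__
______
XXX___
______
__XXX_
_X____
[2] XXX___
___X__
_X____
______
__XX__
X___X_
[3] XXXX_X
X_____
______
__X___
___X__
X____X
[4] __X_X_
X_X__X
______
______
______
___X_X

7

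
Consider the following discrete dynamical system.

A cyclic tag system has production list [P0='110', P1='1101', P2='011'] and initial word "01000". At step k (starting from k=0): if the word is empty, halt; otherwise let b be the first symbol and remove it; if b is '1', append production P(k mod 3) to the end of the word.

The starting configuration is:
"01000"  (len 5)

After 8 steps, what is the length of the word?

7

[0] "01000"  (len 5)
[1] "1000"  (len 4)
[2] "0001101"  (len 7)
[3] "001101"  (len 6)
[4] "01101"  (len 5)
[5] "1101"  (len 4)
[6] "101011"  (len 6)
[7] "01011110"  (len 8)
[8] "1011110"  (len 7)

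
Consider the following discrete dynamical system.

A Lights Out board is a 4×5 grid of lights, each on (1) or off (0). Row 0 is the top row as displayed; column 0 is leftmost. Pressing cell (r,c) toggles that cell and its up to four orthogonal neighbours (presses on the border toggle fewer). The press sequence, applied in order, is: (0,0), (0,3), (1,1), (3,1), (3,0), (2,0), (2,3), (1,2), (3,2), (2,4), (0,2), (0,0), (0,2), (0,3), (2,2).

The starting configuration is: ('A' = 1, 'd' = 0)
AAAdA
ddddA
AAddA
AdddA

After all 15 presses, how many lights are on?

9

t=0: AAAdA
ddddA
AAddA
AdddA
t=1: ddAdA
AdddA
AAddA
AdddA
t=2: dddAd
AddAA
AAddA
AdddA
t=3: dAdAd
dAAAA
AdddA
AdddA
t=4: dAdAd
dAAAA
AAddA
dAAdA
t=5: dAdAd
dAAAA
dAddA
AdAdA
t=6: dAdAd
AAAAA
AdddA
ddAdA
t=7: dAdAd
AAAdA
AdAAd
ddAAA
t=8: dAAAd
AddAA
AddAd
ddAAA
t=9: dAAAd
AddAA
AdAAd
dAddA
t=10: dAAAd
AddAd
AdAdA
dAddd
t=11: ddddd
AdAAd
AdAdA
dAddd
t=12: AAddd
ddAAd
AdAdA
dAddd
t=13: AdAAd
dddAd
AdAdA
dAddd
t=14: AdddA
ddddd
AdAdA
dAddd
t=15: AdddA
ddAdd
AAdAA
dAAdd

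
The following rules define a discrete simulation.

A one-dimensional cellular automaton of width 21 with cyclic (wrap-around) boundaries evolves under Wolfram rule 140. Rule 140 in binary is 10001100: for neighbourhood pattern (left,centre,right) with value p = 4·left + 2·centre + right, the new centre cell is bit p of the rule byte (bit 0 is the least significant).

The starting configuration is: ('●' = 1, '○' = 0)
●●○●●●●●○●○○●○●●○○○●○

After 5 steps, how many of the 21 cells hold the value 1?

t=0: ●●○●●●●●○●○○●○●●○○○●○
t=1: ●○○●●●●○○●○○●○●○○○○●○
t=2: ●○○●●●○○○●○○●○●○○○○●○
t=3: ●○○●●○○○○●○○●○●○○○○●○
t=4: ●○○●○○○○○●○○●○●○○○○●○
t=5: ●○○●○○○○○●○○●○●○○○○●○

6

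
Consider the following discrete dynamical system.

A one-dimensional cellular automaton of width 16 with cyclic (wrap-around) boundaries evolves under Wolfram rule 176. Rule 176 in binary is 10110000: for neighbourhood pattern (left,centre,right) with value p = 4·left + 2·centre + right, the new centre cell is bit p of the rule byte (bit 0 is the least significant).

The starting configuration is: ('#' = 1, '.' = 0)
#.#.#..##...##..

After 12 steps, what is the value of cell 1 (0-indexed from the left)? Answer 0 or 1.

0

gen 0: #.#.#..##...##..
gen 1: .#.#.#...#....#.
gen 2: ..#.#.#...#....#
gen 3: #..#.#.#...#....
gen 4: .#..#.#.#...#...
gen 5: ..#..#.#.#...#..
gen 6: ...#..#.#.#...#.
gen 7: ....#..#.#.#...#
gen 8: #....#..#.#.#...
gen 9: .#....#..#.#.#..
gen 10: ..#....#..#.#.#.
gen 11: ...#....#..#.#.#
gen 12: #...#....#..#.#.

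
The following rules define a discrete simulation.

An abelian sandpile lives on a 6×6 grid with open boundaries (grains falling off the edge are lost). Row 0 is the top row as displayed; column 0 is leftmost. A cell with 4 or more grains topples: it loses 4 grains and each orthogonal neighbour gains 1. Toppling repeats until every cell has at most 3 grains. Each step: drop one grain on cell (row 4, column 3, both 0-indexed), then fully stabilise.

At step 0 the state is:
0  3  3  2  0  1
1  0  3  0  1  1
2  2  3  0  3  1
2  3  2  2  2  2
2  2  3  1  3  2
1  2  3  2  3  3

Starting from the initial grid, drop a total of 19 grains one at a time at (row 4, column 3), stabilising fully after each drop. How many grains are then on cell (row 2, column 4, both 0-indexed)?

k=0  0  3  3  2  0  1
1  0  3  0  1  1
2  2  3  0  3  1
2  3  2  2  2  2
2  2  3  1  3  2
1  2  3  2  3  3
k=1  0  3  3  2  0  1
1  0  3  0  1  1
2  2  3  0  3  1
2  3  2  2  2  2
2  2  3  2  3  2
1  2  3  2  3  3
k=2  0  3  3  2  0  1
1  0  3  0  1  1
2  2  3  0  3  1
2  3  2  2  2  2
2  2  3  3  3  2
1  2  3  2  3  3
k=3  0  3  3  2  0  1
1  0  3  0  1  1
2  2  3  0  3  1
2  3  3  3  3  3
2  3  1  3  2  0
1  3  1  1  2  1
k=4  1  0  1  3  0  1
1  3  1  1  2  1
3  0  2  3  0  3
3  2  3  2  3  0
3  2  0  3  0  2
2  0  3  2  3  1
k=5  1  0  1  3  0  1
1  3  1  1  2  1
3  0  2  3  0  3
3  2  3  3  3  0
3  2  1  0  1  2
2  0  3  3  3  1
k=6  1  0  1  3  0  1
1  3  1  1  2  1
3  0  2  3  0  3
3  2  3  3  3  0
3  2  1  1  1  2
2  0  3  3  3  1
k=7  1  0  1  3  0  1
1  3  1  1  2  1
3  0  2  3  0  3
3  2  3  3  3  0
3  2  1  2  1  2
2  0  3  3  3  1
k=8  1  0  1  3  0  1
1  3  1  1  2  1
3  0  2  3  0  3
3  2  3  3  3  0
3  2  1  3  1  2
2  0  3  3  3  1
k=9  1  0  1  3  0  1
1  3  2  2  2  1
3  1  0  2  2  3
3  3  3  0  2  1
3  3  1  1  1  3
2  1  1  3  1  2
k=10  1  0  1  3  0  1
1  3  2  2  2  1
3  1  0  2  2  3
3  3  3  0  2  1
3  3  1  2  1  3
2  1  1  3  1  2
k=11  1  0  1  3  0  1
1  3  2  2  2  1
3  1  0  2  2  3
3  3  3  0  2  1
3  3  1  3  1  3
2  1  1  3  1  2
k=12  1  0  1  3  0  1
1  3  2  2  2  1
3  1  0  2  2  3
3  3  3  1  2  1
3  3  2  1  2  3
2  1  2  0  2  2
k=13  1  0  1  3  0  1
1  3  2  2  2  1
3  1  0  2  2  3
3  3  3  1  2  1
3  3  2  2  2  3
2  1  2  0  2  2
k=14  1  0  1  3  0  1
1  3  2  2  2  1
3  1  0  2  2  3
3  3  3  1  2  1
3  3  2  3  2  3
2  1  2  0  2  2
k=15  1  0  1  3  0  1
1  3  2  2  2  1
3  1  0  2  2  3
3  3  3  2  2  1
3  3  3  0  3  3
2  1  2  1  2  2
k=16  1  0  1  3  0  1
1  3  2  2  2  1
3  1  0  2  2  3
3  3  3  2  2  1
3  3  3  1  3  3
2  1  2  1  2  2
k=17  1  0  1  3  0  1
1  3  2  2  2  1
3  1  0  2  2  3
3  3  3  2  2  1
3  3  3  2  3  3
2  1  2  1  2  2
k=18  1  0  1  3  0  1
1  3  2  2  2  1
3  1  0  2  2  3
3  3  3  2  2  1
3  3  3  3  3  3
2  1  2  1  2  2
k=19  1  0  1  3  0  1
2  3  2  2  2  1
0  3  1  3  3  3
2  2  2  1  0  3
1  2  2  3  2  0
3  2  3  2  3  3

3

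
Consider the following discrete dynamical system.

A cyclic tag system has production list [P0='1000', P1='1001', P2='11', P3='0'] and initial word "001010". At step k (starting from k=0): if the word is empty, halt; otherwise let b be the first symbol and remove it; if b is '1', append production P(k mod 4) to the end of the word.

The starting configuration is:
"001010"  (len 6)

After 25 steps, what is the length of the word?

5

step 0: "001010"  (len 6)
step 1: "01010"  (len 5)
step 2: "1010"  (len 4)
step 3: "01011"  (len 5)
step 4: "1011"  (len 4)
step 5: "0111000"  (len 7)
step 6: "111000"  (len 6)
step 7: "1100011"  (len 7)
step 8: "1000110"  (len 7)
step 9: "0001101000"  (len 10)
step 10: "001101000"  (len 9)
step 11: "01101000"  (len 8)
step 12: "1101000"  (len 7)
step 13: "1010001000"  (len 10)
step 14: "0100010001001"  (len 13)
step 15: "100010001001"  (len 12)
step 16: "000100010010"  (len 12)
step 17: "00100010010"  (len 11)
step 18: "0100010010"  (len 10)
step 19: "100010010"  (len 9)
step 20: "000100100"  (len 9)
step 21: "00100100"  (len 8)
step 22: "0100100"  (len 7)
step 23: "100100"  (len 6)
step 24: "001000"  (len 6)
step 25: "01000"  (len 5)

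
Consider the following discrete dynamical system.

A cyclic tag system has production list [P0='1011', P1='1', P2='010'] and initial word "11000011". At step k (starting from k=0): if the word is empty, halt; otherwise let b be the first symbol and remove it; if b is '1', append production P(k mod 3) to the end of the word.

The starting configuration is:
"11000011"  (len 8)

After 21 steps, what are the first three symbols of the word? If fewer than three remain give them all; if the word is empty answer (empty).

t=0: "11000011"  (len 8)
t=1: "10000111011"  (len 11)
t=2: "00001110111"  (len 11)
t=3: "0001110111"  (len 10)
t=4: "001110111"  (len 9)
t=5: "01110111"  (len 8)
t=6: "1110111"  (len 7)
t=7: "1101111011"  (len 10)
t=8: "1011110111"  (len 10)
t=9: "011110111010"  (len 12)
t=10: "11110111010"  (len 11)
t=11: "11101110101"  (len 11)
t=12: "1101110101010"  (len 13)
t=13: "1011101010101011"  (len 16)
t=14: "0111010101010111"  (len 16)
t=15: "111010101010111"  (len 15)
t=16: "110101010101111011"  (len 18)
t=17: "101010101011110111"  (len 18)
t=18: "01010101011110111010"  (len 20)
t=19: "1010101011110111010"  (len 19)
t=20: "0101010111101110101"  (len 19)
t=21: "101010111101110101"  (len 18)

101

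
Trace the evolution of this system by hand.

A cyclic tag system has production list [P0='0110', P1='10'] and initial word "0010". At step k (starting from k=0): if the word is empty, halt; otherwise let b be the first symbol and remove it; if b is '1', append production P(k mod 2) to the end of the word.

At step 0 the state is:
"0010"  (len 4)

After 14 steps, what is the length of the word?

k=0  "0010"  (len 4)
k=1  "010"  (len 3)
k=2  "10"  (len 2)
k=3  "00110"  (len 5)
k=4  "0110"  (len 4)
k=5  "110"  (len 3)
k=6  "1010"  (len 4)
k=7  "0100110"  (len 7)
k=8  "100110"  (len 6)
k=9  "001100110"  (len 9)
k=10  "01100110"  (len 8)
k=11  "1100110"  (len 7)
k=12  "10011010"  (len 8)
k=13  "00110100110"  (len 11)
k=14  "0110100110"  (len 10)

10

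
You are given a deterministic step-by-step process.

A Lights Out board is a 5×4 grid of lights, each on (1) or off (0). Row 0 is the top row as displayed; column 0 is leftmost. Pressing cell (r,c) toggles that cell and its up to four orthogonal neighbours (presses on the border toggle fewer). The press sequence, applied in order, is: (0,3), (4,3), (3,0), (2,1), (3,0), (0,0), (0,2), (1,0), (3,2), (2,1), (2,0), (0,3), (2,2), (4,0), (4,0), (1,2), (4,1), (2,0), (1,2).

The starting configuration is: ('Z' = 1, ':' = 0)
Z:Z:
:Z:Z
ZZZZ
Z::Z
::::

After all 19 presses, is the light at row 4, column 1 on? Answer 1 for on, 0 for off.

1

0) Z:Z:
:Z:Z
ZZZZ
Z::Z
::::
1) Z::Z
:Z::
ZZZZ
Z::Z
::::
2) Z::Z
:Z::
ZZZZ
Z:::
::ZZ
3) Z::Z
:Z::
:ZZZ
:Z::
Z:ZZ
4) Z::Z
::::
Z::Z
::::
Z:ZZ
5) Z::Z
::::
:::Z
ZZ::
::ZZ
6) :Z:Z
Z:::
:::Z
ZZ::
::ZZ
7) ::Z:
Z:Z:
:::Z
ZZ::
::ZZ
8) Z:Z:
:ZZ:
Z::Z
ZZ::
::ZZ
9) Z:Z:
:ZZ:
Z:ZZ
Z:ZZ
:::Z
10) Z:Z:
::Z:
:Z:Z
ZZZZ
:::Z
11) Z:Z:
Z:Z:
Z::Z
:ZZZ
:::Z
12) Z::Z
Z:ZZ
Z::Z
:ZZZ
:::Z
13) Z::Z
Z::Z
ZZZ:
:Z:Z
:::Z
14) Z::Z
Z::Z
ZZZ:
ZZ:Z
ZZ:Z
15) Z::Z
Z::Z
ZZZ:
:Z:Z
:::Z
16) Z:ZZ
ZZZ:
ZZ::
:Z:Z
:::Z
17) Z:ZZ
ZZZ:
ZZ::
:::Z
ZZZZ
18) Z:ZZ
:ZZ:
::::
Z::Z
ZZZZ
19) Z::Z
:::Z
::Z:
Z::Z
ZZZZ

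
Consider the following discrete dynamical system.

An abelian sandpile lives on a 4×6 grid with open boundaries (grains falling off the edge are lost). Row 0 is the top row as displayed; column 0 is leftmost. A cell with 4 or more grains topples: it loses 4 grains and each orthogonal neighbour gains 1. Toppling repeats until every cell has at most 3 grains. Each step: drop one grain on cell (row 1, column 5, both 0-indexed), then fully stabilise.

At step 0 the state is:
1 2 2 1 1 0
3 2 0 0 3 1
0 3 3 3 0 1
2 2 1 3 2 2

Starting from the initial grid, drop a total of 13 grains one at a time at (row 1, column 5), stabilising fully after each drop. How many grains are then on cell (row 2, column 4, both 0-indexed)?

step 0: 1 2 2 1 1 0
3 2 0 0 3 1
0 3 3 3 0 1
2 2 1 3 2 2
step 1: 1 2 2 1 1 0
3 2 0 0 3 2
0 3 3 3 0 1
2 2 1 3 2 2
step 2: 1 2 2 1 1 0
3 2 0 0 3 3
0 3 3 3 0 1
2 2 1 3 2 2
step 3: 1 2 2 1 2 1
3 2 0 1 0 1
0 3 3 3 1 2
2 2 1 3 2 2
step 4: 1 2 2 1 2 1
3 2 0 1 0 2
0 3 3 3 1 2
2 2 1 3 2 2
step 5: 1 2 2 1 2 1
3 2 0 1 0 3
0 3 3 3 1 2
2 2 1 3 2 2
step 6: 1 2 2 1 2 2
3 2 0 1 1 0
0 3 3 3 1 3
2 2 1 3 2 2
step 7: 1 2 2 1 2 2
3 2 0 1 1 1
0 3 3 3 1 3
2 2 1 3 2 2
step 8: 1 2 2 1 2 2
3 2 0 1 1 2
0 3 3 3 1 3
2 2 1 3 2 2
step 9: 1 2 2 1 2 2
3 2 0 1 1 3
0 3 3 3 1 3
2 2 1 3 2 2
step 10: 1 2 2 1 2 3
3 2 0 1 2 1
0 3 3 3 2 0
2 2 1 3 2 3
step 11: 1 2 2 1 2 3
3 2 0 1 2 2
0 3 3 3 2 0
2 2 1 3 2 3
step 12: 1 2 2 1 2 3
3 2 0 1 2 3
0 3 3 3 2 0
2 2 1 3 2 3
step 13: 1 2 2 1 3 0
3 2 0 1 3 1
0 3 3 3 2 1
2 2 1 3 2 3

2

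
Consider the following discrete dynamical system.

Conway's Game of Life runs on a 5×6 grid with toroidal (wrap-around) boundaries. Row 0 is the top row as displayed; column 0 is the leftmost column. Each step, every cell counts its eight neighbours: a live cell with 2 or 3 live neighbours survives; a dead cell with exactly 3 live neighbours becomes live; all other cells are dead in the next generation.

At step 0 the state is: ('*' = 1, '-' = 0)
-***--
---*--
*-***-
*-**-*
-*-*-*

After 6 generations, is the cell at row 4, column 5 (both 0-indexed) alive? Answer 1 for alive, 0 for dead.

0

0) -***--
---*--
*-***-
*-**-*
-*-*-*
1) **-*--
------
*-----
------
-----*
2) *-----
**----
------
------
*-----
3) *----*
**----
------
------
------
4) **---*
**---*
------
------
------
5) -*---*
-*---*
*-----
------
*-----
6) -*---*
-*---*
*-----
------
*-----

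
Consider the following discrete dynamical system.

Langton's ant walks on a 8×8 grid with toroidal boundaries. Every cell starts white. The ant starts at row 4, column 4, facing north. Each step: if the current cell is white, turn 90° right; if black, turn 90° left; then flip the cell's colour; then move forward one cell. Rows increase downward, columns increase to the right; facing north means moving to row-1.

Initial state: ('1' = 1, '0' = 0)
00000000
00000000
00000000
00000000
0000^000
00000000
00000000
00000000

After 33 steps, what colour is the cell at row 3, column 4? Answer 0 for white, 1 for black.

gen 0: 00000000
00000000
00000000
00000000
0000^000
00000000
00000000
00000000
gen 1: 00000000
00000000
00000000
00000000
00001>00
00000000
00000000
00000000
gen 2: 00000000
00000000
00000000
00000000
00001100
00000v00
00000000
00000000
gen 3: 00000000
00000000
00000000
00000000
00001100
0000<100
00000000
00000000
gen 4: 00000000
00000000
00000000
00000000
0000^100
00001100
00000000
00000000
gen 5: 00000000
00000000
00000000
00000000
000<0100
00001100
00000000
00000000
gen 6: 00000000
00000000
00000000
000^0000
00010100
00001100
00000000
00000000
gen 7: 00000000
00000000
00000000
0001>000
00010100
00001100
00000000
00000000
gen 8: 00000000
00000000
00000000
00011000
0001v100
00001100
00000000
00000000
gen 9: 00000000
00000000
00000000
00011000
000<1100
00001100
00000000
00000000
gen 10: 00000000
00000000
00000000
00011000
00001100
000v1100
00000000
00000000
gen 11: 00000000
00000000
00000000
00011000
00001100
00<11100
00000000
00000000
gen 12: 00000000
00000000
00000000
00011000
00^01100
00111100
00000000
00000000
gen 13: 00000000
00000000
00000000
00011000
001>1100
00111100
00000000
00000000
gen 14: 00000000
00000000
00000000
00011000
00111100
001v1100
00000000
00000000
gen 15: 00000000
00000000
00000000
00011000
00111100
0010>100
00000000
00000000
gen 16: 00000000
00000000
00000000
00011000
0011^100
00100100
00000000
00000000
gen 17: 00000000
00000000
00000000
00011000
001<0100
00100100
00000000
00000000
gen 18: 00000000
00000000
00000000
00011000
00100100
001v0100
00000000
00000000
gen 19: 00000000
00000000
00000000
00011000
00100100
00<10100
00000000
00000000
gen 20: 00000000
00000000
00000000
00011000
00100100
00010100
00v00000
00000000
gen 21: 00000000
00000000
00000000
00011000
00100100
00010100
0<100000
00000000
gen 22: 00000000
00000000
00000000
00011000
00100100
0^010100
01100000
00000000
gen 23: 00000000
00000000
00000000
00011000
00100100
01>10100
01100000
00000000
gen 24: 00000000
00000000
00000000
00011000
00100100
01110100
01v00000
00000000
gen 25: 00000000
00000000
00000000
00011000
00100100
01110100
010>0000
00000000
gen 26: 00000000
00000000
00000000
00011000
00100100
01110100
01010000
000v0000
gen 27: 00000000
00000000
00000000
00011000
00100100
01110100
01010000
00<10000
gen 28: 00000000
00000000
00000000
00011000
00100100
01110100
01^10000
00110000
gen 29: 00000000
00000000
00000000
00011000
00100100
01110100
011>0000
00110000
gen 30: 00000000
00000000
00000000
00011000
00100100
011^0100
01100000
00110000
gen 31: 00000000
00000000
00000000
00011000
00100100
01<00100
01100000
00110000
gen 32: 00000000
00000000
00000000
00011000
00100100
01000100
01v00000
00110000
gen 33: 00000000
00000000
00000000
00011000
00100100
01000100
010>0000
00110000

1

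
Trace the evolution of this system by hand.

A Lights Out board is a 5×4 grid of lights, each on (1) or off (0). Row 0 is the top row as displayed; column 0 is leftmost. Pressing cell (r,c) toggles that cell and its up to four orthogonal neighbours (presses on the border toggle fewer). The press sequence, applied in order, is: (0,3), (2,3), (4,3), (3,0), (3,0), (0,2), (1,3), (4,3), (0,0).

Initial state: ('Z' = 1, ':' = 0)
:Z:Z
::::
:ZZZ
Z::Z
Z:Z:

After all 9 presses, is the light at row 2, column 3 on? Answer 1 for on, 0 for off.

gen 0: :Z:Z
::::
:ZZZ
Z::Z
Z:Z:
gen 1: :ZZ:
:::Z
:ZZZ
Z::Z
Z:Z:
gen 2: :ZZ:
::::
:Z::
Z:::
Z:Z:
gen 3: :ZZ:
::::
:Z::
Z::Z
Z::Z
gen 4: :ZZ:
::::
ZZ::
:Z:Z
:::Z
gen 5: :ZZ:
::::
:Z::
Z::Z
Z::Z
gen 6: :::Z
::Z:
:Z::
Z::Z
Z::Z
gen 7: ::::
:::Z
:Z:Z
Z::Z
Z::Z
gen 8: ::::
:::Z
:Z:Z
Z:::
Z:Z:
gen 9: ZZ::
Z::Z
:Z:Z
Z:::
Z:Z:

1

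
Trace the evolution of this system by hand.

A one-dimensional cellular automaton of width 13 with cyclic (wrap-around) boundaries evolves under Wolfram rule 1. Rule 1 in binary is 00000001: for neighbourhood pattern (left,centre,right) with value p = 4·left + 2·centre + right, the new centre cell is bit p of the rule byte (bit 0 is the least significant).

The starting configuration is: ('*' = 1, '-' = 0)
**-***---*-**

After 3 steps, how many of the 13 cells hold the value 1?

k=0  **-***---*-**
k=1  -------*-----
k=2  ******---****
k=3  -------*-----

1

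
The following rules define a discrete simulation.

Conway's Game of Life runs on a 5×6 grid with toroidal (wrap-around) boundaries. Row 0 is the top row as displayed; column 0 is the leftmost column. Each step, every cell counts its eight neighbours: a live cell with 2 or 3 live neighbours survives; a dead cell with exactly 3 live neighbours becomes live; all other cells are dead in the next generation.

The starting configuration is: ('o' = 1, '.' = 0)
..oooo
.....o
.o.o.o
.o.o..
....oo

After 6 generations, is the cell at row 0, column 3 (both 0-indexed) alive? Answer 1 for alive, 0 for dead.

0

0) ..oooo
.....o
.o.o.o
.o.o..
....oo
1) o..o..
.....o
......
...o.o
o....o
2) o...o.
......
....o.
o...oo
o....o
3) o.....
.....o
....o.
o...o.
.o....
4) o.....
.....o
....o.
.....o
oo...o
5) .o....
.....o
....oo
....oo
.o...o
6) ......
o...oo
o.....
......
....oo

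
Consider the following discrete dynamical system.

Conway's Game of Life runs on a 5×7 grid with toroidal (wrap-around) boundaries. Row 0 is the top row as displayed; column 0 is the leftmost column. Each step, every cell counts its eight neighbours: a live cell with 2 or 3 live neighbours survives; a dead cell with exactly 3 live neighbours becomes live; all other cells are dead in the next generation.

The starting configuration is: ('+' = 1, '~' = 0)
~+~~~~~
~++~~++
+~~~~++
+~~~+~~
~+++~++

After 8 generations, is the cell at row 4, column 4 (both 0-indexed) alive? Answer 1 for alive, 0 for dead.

0) ~+~~~~~
~++~~++
+~~~~++
+~~~+~~
~+++~++
1) ~~~++~~
~++~~+~
~~~~+~~
~~+++~~
~++++++
2) +~~~~~+
~~+~~+~
~+~~++~
~+~~~~~
~+~~~~~
3) ++~~~~+
++~~++~
~++~++~
+++~~~~
~+~~~~~
4) ~~+~~++
~~~++~~
~~~~++~
+~~+~~~
~~~~~~+
5) ~~~++++
~~~+~~+
~~~~~+~
~~~~+++
+~~~~++
6) ~~~+~~~
~~~+~~+
~~~~~~~
+~~~+~~
+~~+~~~
7) ~~+++~~
~~~~~~~
~~~~~~~
~~~~~~~
~~~++~~
8) ~~+~+~~
~~~+~~~
~~~~~~~
~~~~~~~
~~+~+~~

1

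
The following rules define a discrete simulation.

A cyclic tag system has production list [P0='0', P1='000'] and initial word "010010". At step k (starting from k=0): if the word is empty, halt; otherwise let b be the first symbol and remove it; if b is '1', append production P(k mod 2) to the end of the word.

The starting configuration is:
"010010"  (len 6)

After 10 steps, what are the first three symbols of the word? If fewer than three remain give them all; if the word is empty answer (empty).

(empty)

step 0: "010010"  (len 6)
step 1: "10010"  (len 5)
step 2: "0010000"  (len 7)
step 3: "010000"  (len 6)
step 4: "10000"  (len 5)
step 5: "00000"  (len 5)
step 6: "0000"  (len 4)
step 7: "000"  (len 3)
step 8: "00"  (len 2)
step 9: "0"  (len 1)
step 10: (halted — word empty)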